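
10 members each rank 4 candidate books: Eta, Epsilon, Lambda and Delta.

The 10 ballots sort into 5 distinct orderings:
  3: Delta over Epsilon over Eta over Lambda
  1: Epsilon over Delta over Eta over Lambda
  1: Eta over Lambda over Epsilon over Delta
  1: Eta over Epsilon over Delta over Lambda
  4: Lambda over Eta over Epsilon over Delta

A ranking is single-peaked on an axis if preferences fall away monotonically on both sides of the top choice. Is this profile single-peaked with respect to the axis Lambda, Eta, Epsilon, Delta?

yes

Axis positions: Lambda=1, Eta=2, Epsilon=3, Delta=4.
Cluster 1 (peak Delta at position 4): ranking walks positions 4-3-2-1, expanding outward from the peak — single-peaked.
Cluster 2 (peak Epsilon at position 3): ranking walks positions 3-4-2-1, expanding outward from the peak — single-peaked.
Cluster 3 (peak Eta at position 2): ranking walks positions 2-1-3-4, expanding outward from the peak — single-peaked.
Cluster 4 (peak Eta at position 2): ranking walks positions 2-3-4-1, expanding outward from the peak — single-peaked.
Cluster 5 (peak Lambda at position 1): ranking walks positions 1-2-3-4, expanding outward from the peak — single-peaked.
Every ranking is single-peaked on this axis.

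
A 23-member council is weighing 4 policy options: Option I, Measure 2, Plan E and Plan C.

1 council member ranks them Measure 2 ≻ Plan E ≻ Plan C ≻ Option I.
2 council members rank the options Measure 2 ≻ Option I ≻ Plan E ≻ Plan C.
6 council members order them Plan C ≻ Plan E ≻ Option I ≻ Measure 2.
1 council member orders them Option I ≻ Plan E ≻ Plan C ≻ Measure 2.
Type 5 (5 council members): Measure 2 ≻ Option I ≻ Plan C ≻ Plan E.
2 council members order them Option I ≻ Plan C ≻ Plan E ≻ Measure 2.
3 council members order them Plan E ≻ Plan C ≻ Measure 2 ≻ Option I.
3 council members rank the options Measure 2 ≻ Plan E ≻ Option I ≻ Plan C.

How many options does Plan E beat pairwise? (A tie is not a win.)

2

Plan E against each rival (23 council members):
Plan E vs Option I: Plan E wins 13–10.
Plan E–Measure 2: Plan E 12–11.
Plan E vs Plan C: Plan C, 13–10.
Plan E beats Option I, Measure 2; loses to Plan C — 2 pairwise wins.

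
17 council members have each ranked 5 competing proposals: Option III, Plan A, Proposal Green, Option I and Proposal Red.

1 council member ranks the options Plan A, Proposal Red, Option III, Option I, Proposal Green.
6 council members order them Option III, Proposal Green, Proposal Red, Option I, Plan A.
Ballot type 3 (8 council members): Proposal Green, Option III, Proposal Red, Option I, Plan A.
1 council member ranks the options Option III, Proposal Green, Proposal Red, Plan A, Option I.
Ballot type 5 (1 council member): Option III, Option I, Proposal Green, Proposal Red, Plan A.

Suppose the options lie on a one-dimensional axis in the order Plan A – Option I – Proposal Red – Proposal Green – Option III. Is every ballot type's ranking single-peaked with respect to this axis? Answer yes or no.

no

Axis positions: Plan A=1, Option I=2, Proposal Red=3, Proposal Green=4, Option III=5.
Ballot type 1: ranking walks positions 1-3-5-2-4; Proposal Red is ranked above Option I even though Option I lies between Proposal Red and the peak Plan A on the axis — preferences dip and rise again. Not single-peaked.
Ballot type 2 (peak Option III at position 5): ranking walks positions 5-4-3-2-1, expanding outward from the peak — single-peaked.
Ballot type 3 (peak Proposal Green at position 4): ranking walks positions 4-5-3-2-1, expanding outward from the peak — single-peaked.
Ballot type 4: ranking walks positions 5-4-3-1-2; Plan A is ranked above Option I even though Option I lies between Plan A and the peak Option III on the axis — preferences dip and rise again. Not single-peaked.
Ballot type 5: ranking walks positions 5-2-4-3-1; Option I is ranked above Proposal Green even though Proposal Green lies between Option I and the peak Option III on the axis — preferences dip and rise again. Not single-peaked.
Ballot type 1 violates single-peakedness, so the profile is not single-peaked on this axis.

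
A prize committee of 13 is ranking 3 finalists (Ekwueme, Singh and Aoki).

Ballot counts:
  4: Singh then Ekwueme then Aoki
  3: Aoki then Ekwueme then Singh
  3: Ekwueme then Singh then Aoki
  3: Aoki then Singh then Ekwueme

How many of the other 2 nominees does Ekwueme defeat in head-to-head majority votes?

Ekwueme against each rival (13 jurors):
Ekwueme vs Singh: Singh wins 7–6.
Ekwueme vs Aoki: Ekwueme wins 7–6.
Ekwueme beats Aoki; loses to Singh — 1 pairwise win.

1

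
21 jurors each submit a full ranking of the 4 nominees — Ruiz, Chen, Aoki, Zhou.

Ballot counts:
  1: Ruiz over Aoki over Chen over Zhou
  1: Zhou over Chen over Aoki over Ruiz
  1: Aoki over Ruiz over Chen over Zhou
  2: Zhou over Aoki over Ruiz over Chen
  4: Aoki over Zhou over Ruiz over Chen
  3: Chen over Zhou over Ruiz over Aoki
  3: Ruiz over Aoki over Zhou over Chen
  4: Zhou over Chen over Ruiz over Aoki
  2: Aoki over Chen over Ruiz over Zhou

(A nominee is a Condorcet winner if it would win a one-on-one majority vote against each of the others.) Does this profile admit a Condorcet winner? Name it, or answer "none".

Pairwise majorities:
Ruiz vs Chen: Ruiz is ranked higher on 1+1+2+4+3 = 11 ballots, Chen on 10. Ruiz wins 11–10.
Ruiz vs Aoki: 1+3+3+4 = 11 for Ruiz, 10 for Aoki — Ruiz by 11–10.
Ruiz vs Zhou: Ruiz is ranked higher on 1+1+3+2 = 7 ballots, Zhou on 14. Zhou wins 14–7.
Chen vs Aoki: Chen preferred on 1+3+4 = 8 ballots; Aoki wins 13–8.
Chen vs Zhou: Chen preferred on 1+1+3+2 = 7 ballots; Zhou wins 14–7.
Aoki vs Zhou: 1+1+4+3+2 = 11 for Aoki, 10 for Zhou — Aoki by 11–10.
Every nominee loses at least once (Ruiz loses to Zhou; Chen loses to Ruiz; Aoki loses to Ruiz; Zhou loses to Aoki). The majority relation contains the cycle Ruiz → Aoki → Zhou → Ruiz, so there is no Condorcet winner.

none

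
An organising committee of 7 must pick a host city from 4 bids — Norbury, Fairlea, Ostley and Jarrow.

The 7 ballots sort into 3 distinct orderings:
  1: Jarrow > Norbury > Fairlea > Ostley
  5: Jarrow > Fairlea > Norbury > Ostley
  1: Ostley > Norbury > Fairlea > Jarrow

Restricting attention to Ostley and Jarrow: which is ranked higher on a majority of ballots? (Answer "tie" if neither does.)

Jarrow

Ballots ranking Ostley above Jarrow: 1.
Ballots ranking Jarrow above Ostley: 7 − 1 = 6.
Jarrow wins the head-to-head 6–1.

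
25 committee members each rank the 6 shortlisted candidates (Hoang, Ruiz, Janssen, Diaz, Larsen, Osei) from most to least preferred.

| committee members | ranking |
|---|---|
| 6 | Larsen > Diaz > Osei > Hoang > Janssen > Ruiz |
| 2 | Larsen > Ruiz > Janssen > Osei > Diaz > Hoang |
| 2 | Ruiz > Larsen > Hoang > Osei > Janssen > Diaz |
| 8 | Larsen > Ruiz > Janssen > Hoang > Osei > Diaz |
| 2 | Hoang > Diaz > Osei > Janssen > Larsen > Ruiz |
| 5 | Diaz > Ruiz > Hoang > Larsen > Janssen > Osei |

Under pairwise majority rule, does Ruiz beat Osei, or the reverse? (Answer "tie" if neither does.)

Ballots ranking Ruiz above Osei: 2 + 2 + 8 + 5 = 17.
Ballots ranking Osei above Ruiz: 25 − 17 = 8.
Ruiz wins the head-to-head 17–8.

Ruiz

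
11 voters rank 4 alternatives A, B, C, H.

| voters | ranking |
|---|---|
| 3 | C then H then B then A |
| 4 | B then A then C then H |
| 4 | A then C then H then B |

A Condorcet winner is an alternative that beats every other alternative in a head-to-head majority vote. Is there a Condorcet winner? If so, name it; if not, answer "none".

none

Head-to-head results (11 voters):
A–B: B 7–4.
A vs C: A wins 8–3.
A vs H: 8 to 3, A.
B vs C: B preferred on 4 ballots; C wins 7–4.
B vs H: H, 7–4.
C vs H: 3+4+4 = 11 for C, 0 for H — C by 11–0.
Every alternative loses at least once (A loses to B; B loses to C; C loses to A; H loses to A). The majority relation contains the cycle A beats C beats B beats A, so there is no Condorcet winner.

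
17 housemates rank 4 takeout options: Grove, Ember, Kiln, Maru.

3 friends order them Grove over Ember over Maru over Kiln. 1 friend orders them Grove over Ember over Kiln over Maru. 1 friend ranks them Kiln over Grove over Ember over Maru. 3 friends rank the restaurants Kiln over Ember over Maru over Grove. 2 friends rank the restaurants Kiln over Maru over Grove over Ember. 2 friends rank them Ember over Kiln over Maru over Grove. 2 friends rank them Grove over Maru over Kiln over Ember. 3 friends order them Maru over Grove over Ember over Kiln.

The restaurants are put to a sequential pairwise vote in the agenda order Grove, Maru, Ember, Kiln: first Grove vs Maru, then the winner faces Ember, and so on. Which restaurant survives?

Ember

Round 1: Grove vs Maru — 7–10, Maru advances.
Round 2: Maru vs Ember — 7–10, Ember advances.
Round 3: Ember vs Kiln — 9–8, Ember advances.
The agenda winner is Ember.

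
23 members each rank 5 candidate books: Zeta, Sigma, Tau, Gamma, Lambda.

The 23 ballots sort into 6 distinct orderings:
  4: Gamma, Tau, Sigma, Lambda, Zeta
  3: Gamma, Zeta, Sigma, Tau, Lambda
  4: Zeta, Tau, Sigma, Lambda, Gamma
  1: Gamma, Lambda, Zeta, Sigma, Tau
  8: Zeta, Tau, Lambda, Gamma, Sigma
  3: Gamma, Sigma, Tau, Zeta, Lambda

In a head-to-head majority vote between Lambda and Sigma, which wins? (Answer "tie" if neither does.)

Ballots ranking Lambda above Sigma: 1 + 8 = 9.
Ballots ranking Sigma above Lambda: 23 − 9 = 14.
Sigma wins the head-to-head 14–9.

Sigma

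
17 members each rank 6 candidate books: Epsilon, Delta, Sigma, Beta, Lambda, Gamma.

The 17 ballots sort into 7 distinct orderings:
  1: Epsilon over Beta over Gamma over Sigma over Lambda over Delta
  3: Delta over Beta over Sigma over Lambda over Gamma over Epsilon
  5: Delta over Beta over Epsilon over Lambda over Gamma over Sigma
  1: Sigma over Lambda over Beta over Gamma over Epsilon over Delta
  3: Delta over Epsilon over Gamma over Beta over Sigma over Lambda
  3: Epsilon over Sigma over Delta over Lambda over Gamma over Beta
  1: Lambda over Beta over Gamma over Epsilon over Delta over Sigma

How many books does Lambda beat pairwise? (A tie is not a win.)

Lambda against each rival (17 members):
Lambda vs Epsilon: Epsilon, 12–5.
Lambda vs Delta: Lambda is ranked higher on 1+1+1 = 3 ballots, Delta on 14. Delta wins 14–3.
Lambda vs Sigma: Sigma, 11–6.
Lambda vs Beta: Lambda is ranked higher on 1+3+1 = 5 ballots, Beta on 12. Beta wins 12–5.
Lambda vs Gamma: Lambda, 13–4.
Lambda beats Gamma; loses to Epsilon, Delta, Sigma, Beta — 1 pairwise win.

1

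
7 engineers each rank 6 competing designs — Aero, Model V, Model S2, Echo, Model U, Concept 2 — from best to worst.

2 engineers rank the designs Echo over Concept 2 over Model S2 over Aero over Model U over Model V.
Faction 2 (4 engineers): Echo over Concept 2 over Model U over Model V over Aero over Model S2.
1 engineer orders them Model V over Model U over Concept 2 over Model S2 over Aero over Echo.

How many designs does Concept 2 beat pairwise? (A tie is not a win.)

4

Concept 2 against each rival (7 engineers):
Concept 2 vs Aero: Concept 2 wins 7–0.
Concept 2–Model V: Concept 2 6–1.
Concept 2 vs Model S2: 2+4+1 = 7 for Concept 2, 0 for Model S2 — Concept 2 by 7–0.
Concept 2 vs Echo: Concept 2 is ranked higher on 1 ballot, Echo on 6. Echo wins 6–1.
Concept 2 vs Model U: 2+4 = 6 for Concept 2, 1 for Model U — Concept 2 by 6–1.
Concept 2 beats Aero, Model V, Model S2, Model U; loses to Echo — 4 pairwise wins.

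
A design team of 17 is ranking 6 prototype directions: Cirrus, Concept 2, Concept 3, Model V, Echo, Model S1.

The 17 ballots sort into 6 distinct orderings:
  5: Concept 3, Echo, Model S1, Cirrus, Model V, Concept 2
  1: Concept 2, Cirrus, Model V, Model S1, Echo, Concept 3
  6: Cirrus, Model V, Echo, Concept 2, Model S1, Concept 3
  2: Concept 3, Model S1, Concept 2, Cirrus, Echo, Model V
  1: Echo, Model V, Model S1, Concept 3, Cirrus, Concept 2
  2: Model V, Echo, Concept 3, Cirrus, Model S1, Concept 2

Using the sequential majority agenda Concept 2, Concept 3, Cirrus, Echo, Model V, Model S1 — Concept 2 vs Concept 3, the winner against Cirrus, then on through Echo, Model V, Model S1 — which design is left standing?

Model V

Round 1: Concept 2 vs Concept 3 — 7–10, Concept 3 advances.
Round 2: Concept 3 vs Cirrus — 10–7, Concept 3 advances.
Round 3: Concept 3 vs Echo — 7–10, Echo advances.
Round 4: Echo vs Model V — 8–9, Model V advances.
Round 5: Model V vs Model S1 — 10–7, Model V advances.
Model V survives the agenda.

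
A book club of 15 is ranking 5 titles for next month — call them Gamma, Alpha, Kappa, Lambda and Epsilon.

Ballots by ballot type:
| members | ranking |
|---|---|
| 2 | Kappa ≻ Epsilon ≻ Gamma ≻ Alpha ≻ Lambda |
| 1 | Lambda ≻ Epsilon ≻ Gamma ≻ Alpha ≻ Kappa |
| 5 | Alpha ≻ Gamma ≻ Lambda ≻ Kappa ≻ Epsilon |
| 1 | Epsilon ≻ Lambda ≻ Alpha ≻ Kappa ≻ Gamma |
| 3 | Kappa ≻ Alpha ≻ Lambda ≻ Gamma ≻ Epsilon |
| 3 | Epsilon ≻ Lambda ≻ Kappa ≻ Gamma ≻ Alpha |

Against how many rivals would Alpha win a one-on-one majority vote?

Alpha against each rival (15 members):
Alpha vs Gamma: Alpha, 9–6.
Alpha vs Kappa: Kappa, 8–7.
Alpha vs Lambda: Alpha preferred on 2+5+3 = 10 ballots; Alpha wins 10–5.
Alpha–Epsilon: Alpha 8–7.
Alpha beats Gamma, Lambda, Epsilon; loses to Kappa — 3 pairwise wins.

3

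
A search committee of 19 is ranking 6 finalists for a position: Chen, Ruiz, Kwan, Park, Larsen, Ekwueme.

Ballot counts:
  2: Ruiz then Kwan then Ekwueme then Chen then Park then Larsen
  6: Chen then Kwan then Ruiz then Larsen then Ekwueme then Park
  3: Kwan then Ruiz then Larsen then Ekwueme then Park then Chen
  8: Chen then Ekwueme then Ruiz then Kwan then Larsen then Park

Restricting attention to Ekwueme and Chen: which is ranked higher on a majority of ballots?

Ballots ranking Ekwueme above Chen: 2 + 3 = 5.
Ballots ranking Chen above Ekwueme: 19 − 5 = 14.
Chen wins the head-to-head 14–5.

Chen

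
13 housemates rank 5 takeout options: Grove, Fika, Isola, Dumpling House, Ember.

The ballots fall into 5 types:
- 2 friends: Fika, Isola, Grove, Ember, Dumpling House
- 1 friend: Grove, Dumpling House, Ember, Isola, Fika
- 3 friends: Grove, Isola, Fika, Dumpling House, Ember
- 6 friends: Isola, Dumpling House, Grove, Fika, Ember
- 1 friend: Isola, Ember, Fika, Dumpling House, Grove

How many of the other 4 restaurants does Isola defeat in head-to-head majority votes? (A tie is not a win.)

4

Isola against each rival (13 friends):
Isola vs Grove: 9 to 4, Isola.
Isola vs Fika: Isola, 11–2.
Isola–Dumpling House: Isola 12–1.
Isola–Ember: Isola 12–1.
Isola beats Grove, Fika, Dumpling House, Ember — 4 pairwise wins.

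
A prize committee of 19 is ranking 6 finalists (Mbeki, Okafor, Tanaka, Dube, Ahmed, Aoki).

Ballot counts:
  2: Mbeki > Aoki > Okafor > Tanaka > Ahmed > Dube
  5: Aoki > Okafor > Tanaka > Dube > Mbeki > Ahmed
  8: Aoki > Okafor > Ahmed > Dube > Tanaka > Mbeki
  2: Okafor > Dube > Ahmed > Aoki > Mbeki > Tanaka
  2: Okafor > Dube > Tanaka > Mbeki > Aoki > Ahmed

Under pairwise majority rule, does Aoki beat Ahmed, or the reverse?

Aoki

Ballots ranking Aoki above Ahmed: 2 + 5 + 8 + 2 = 17.
Ballots ranking Ahmed above Aoki: 19 − 17 = 2.
Aoki wins the head-to-head 17–2.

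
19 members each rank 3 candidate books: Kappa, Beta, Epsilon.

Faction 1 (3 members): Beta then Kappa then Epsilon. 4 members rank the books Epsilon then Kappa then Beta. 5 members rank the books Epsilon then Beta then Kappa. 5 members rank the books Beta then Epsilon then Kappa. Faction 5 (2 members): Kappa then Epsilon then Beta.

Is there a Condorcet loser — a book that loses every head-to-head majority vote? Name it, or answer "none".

Pairwise majorities:
Kappa vs Beta: 6 to 13, Beta.
Kappa vs Epsilon: Epsilon wins 14–5.
Beta vs Epsilon: Beta is ranked higher on 3+5 = 8 ballots, Epsilon on 11. Epsilon wins 11–8.
Kappa loses to every other book — it is the Condorcet loser.

Kappa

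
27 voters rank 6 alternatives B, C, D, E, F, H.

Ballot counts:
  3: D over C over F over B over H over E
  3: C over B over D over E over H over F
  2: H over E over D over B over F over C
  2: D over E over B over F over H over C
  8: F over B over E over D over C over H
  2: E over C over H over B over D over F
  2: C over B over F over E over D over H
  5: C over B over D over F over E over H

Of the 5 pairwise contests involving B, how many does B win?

B against each rival (27 voters):
B vs C: 2+2+8 = 12 for B, 15 for C — C by 15–12.
B vs D: B is ranked higher on 3+8+2+2+5 = 20 ballots, D on 7. B wins 20–7.
B–E: B 21–6.
B vs F: B is ranked higher on 3+2+2+2+2+5 = 16 ballots, F on 11. B wins 16–11.
B–H: B 23–4.
B beats D, E, F, H; loses to C — 4 pairwise wins.

4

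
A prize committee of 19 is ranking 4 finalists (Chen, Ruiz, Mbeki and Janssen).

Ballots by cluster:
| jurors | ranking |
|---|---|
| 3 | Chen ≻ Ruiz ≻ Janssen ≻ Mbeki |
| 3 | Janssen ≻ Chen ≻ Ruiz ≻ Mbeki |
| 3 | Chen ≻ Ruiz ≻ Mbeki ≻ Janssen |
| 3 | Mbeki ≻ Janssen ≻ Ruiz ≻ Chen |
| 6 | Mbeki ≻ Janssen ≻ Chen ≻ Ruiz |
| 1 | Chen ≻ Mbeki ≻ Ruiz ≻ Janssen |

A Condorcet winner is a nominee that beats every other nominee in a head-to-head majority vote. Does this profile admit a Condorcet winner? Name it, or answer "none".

none

Pairwise majorities:
Chen–Ruiz: Chen 16–3.
Chen–Mbeki: Chen 10–9.
Chen vs Janssen: Janssen, 12–7.
Ruiz vs Mbeki: Ruiz preferred on 3+3+3 = 9 ballots; Mbeki wins 10–9.
Ruiz vs Janssen: Janssen, 12–7.
Mbeki–Janssen: Mbeki 13–6.
No nominee is unbeaten: Chen loses to Janssen; Ruiz loses to Chen; Mbeki loses to Chen; Janssen loses to Mbeki. In particular Chen beats Mbeki beats Janssen beats Chen is a majority cycle — no Condorcet winner exists.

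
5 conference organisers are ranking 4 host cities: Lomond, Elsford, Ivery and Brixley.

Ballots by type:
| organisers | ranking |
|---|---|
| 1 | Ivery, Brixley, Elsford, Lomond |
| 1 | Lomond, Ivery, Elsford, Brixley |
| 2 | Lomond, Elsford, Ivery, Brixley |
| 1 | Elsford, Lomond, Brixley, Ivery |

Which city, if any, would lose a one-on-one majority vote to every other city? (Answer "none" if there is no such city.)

Brixley

Head-to-head results (5 organisers):
Lomond vs Elsford: 1+2 = 3 for Lomond, 2 for Elsford — Lomond by 3–2.
Lomond vs Ivery: 4 to 1, Lomond.
Lomond vs Brixley: Lomond preferred on 1+2+1 = 4 ballots; Lomond wins 4–1.
Elsford–Ivery: Elsford 3–2.
Elsford vs Brixley: 4 to 1, Elsford.
Ivery vs Brixley: 1+1+2 = 4 for Ivery, 1 for Brixley — Ivery by 4–1.
Brixley loses to every other city — it is the Condorcet loser.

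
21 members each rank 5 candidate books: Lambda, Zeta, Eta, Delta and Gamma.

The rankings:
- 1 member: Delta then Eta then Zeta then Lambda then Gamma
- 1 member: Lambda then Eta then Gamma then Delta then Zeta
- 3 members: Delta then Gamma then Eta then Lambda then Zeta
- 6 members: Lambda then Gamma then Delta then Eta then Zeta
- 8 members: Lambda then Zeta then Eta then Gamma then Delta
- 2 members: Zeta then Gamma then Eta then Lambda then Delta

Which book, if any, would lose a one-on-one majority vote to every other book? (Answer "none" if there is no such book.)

none

Head-to-head results (21 members):
Lambda vs Zeta: Lambda preferred on 1+3+6+8 = 18 ballots; Lambda wins 18–3.
Lambda vs Eta: Lambda is ranked higher on 1+6+8 = 15 ballots, Eta on 6. Lambda wins 15–6.
Lambda vs Delta: Lambda, 17–4.
Lambda vs Gamma: 16 to 5, Lambda.
Zeta vs Eta: 8+2 = 10 for Zeta, 11 for Eta — Eta by 11–10.
Zeta vs Delta: Zeta is ranked higher on 8+2 = 10 ballots, Delta on 11. Delta wins 11–10.
Zeta vs Gamma: 11 to 10, Zeta.
Eta vs Delta: Eta, 11–10.
Eta vs Gamma: Eta preferred on 1+1+8 = 10 ballots; Gamma wins 11–10.
Delta vs Gamma: Gamma wins 17–4.
Each book has at least one pairwise win (Lambda beats Zeta; Zeta beats Gamma; Eta beats Zeta; Delta beats Zeta; Gamma beats Eta) — no Condorcet loser.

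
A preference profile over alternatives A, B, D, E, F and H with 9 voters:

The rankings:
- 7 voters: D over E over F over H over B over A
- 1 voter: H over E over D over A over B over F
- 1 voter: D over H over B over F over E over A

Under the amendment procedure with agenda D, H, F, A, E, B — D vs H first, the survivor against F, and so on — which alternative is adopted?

Round 1: D vs H — 8–1, D advances.
Round 2: D vs F — 9–0, D advances.
Round 3: D vs A — 9–0, D advances.
Round 4: D vs E — 8–1, D advances.
Round 5: D vs B — 9–0, D advances.
D survives the agenda.

D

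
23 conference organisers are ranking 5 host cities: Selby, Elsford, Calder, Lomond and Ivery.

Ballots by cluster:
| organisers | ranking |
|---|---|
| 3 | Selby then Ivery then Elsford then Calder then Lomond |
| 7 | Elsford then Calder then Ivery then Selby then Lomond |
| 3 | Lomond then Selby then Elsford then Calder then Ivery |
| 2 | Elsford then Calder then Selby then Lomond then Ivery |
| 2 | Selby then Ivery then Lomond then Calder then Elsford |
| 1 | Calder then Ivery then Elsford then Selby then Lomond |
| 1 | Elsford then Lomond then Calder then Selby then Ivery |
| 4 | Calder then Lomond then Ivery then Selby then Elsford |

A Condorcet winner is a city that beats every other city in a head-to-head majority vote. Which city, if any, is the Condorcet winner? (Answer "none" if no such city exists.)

Check each pair by majority over 23 ballots:
Selby–Elsford: Selby 12–11.
Selby vs Calder: Selby preferred on 3+3+2 = 8 ballots; Calder wins 15–8.
Selby vs Lomond: Selby preferred on 3+7+2+2+1 = 15 ballots; Selby wins 15–8.
Selby vs Ivery: Ivery, 12–11.
Elsford vs Calder: 16 to 7, Elsford.
Elsford vs Lomond: Elsford, 14–9.
Elsford–Ivery: Elsford 13–10.
Calder vs Lomond: Calder is ranked higher on 3+7+2+1+4 = 17 ballots, Lomond on 6. Calder wins 17–6.
Calder vs Ivery: 18 to 5, Calder.
Lomond–Ivery: Ivery 13–10.
No city is unbeaten: Selby loses to Calder; Elsford loses to Selby; Calder loses to Elsford; Lomond loses to Selby; Ivery loses to Elsford. In particular Selby > Elsford > Calder > Selby is a majority cycle — no Condorcet winner exists.

none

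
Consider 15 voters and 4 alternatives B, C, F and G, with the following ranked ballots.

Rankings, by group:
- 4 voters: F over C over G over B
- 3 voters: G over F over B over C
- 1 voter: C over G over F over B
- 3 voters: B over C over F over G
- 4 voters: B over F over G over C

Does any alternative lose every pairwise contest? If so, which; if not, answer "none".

none

Pairwise majorities:
B vs C: B preferred on 3+3+4 = 10 ballots; B wins 10–5.
B vs F: B preferred on 3+4 = 7 ballots; F wins 8–7.
B vs G: B is ranked higher on 3+4 = 7 ballots, G on 8. G wins 8–7.
C vs F: F wins 11–4.
C vs G: 4+1+3 = 8 for C, 7 for G — C by 8–7.
F vs G: F wins 11–4.
Each alternative has at least one pairwise win (B beats C; C beats G; F beats B; G beats B) — no Condorcet loser.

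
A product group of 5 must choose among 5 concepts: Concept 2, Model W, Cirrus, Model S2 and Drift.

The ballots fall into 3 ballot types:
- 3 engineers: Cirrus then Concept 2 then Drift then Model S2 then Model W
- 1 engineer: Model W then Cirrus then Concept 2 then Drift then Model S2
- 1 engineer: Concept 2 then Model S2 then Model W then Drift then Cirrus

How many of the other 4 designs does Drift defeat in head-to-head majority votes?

2

Drift against each rival (5 engineers):
Drift vs Concept 2: Drift is ranked higher on 0 ballots, Concept 2 on 5. Concept 2 wins 5–0.
Drift vs Model W: 3 to 2, Drift.
Drift vs Cirrus: 1 for Drift, 4 for Cirrus — Cirrus by 4–1.
Drift vs Model S2: Drift, 4–1.
Drift beats Model W, Model S2; loses to Concept 2, Cirrus — 2 pairwise wins.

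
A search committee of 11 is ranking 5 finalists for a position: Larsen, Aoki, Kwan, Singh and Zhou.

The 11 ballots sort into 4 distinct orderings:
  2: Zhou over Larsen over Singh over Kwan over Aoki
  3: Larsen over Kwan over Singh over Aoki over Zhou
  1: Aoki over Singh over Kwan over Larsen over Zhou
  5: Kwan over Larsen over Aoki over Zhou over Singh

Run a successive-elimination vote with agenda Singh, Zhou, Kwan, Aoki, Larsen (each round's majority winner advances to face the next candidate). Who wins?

Kwan

Round 1: Singh vs Zhou — 4–7, Zhou advances.
Round 2: Zhou vs Kwan — 2–9, Kwan advances.
Round 3: Kwan vs Aoki — 10–1, Kwan advances.
Round 4: Kwan vs Larsen — 6–5, Kwan advances.
Kwan survives the agenda.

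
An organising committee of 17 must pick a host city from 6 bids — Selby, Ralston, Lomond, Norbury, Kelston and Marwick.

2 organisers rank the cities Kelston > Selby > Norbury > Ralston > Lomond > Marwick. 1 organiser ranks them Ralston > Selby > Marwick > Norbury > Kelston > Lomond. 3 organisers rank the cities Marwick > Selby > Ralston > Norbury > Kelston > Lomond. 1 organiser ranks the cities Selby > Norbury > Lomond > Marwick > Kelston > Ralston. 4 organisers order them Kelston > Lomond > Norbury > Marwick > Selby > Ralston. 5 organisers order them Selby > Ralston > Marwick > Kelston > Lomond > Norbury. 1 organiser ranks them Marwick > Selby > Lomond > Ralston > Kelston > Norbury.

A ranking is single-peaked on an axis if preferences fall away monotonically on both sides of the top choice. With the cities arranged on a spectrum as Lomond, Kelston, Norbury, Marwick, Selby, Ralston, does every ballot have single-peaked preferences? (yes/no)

Axis positions: Lomond=1, Kelston=2, Norbury=3, Marwick=4, Selby=5, Ralston=6.
Bloc 1: ranking walks positions 2-5-3-6-1-4; Selby is ranked above Norbury even though Norbury lies between Selby and the peak Kelston on the axis — preferences dip and rise again. Not single-peaked.
Bloc 2 (peak Ralston at position 6): ranking walks positions 6-5-4-3-2-1, expanding outward from the peak — single-peaked.
Bloc 3 (peak Marwick at position 4): ranking walks positions 4-5-6-3-2-1, expanding outward from the peak — single-peaked.
Bloc 4: ranking walks positions 5-3-1-4-2-6; Norbury is ranked above Marwick even though Marwick lies between Norbury and the peak Selby on the axis — preferences dip and rise again. Not single-peaked.
Bloc 5 (peak Kelston at position 2): ranking walks positions 2-1-3-4-5-6, expanding outward from the peak — single-peaked.
Bloc 6: ranking walks positions 5-6-4-2-1-3; Kelston is ranked above Norbury even though Norbury lies between Kelston and the peak Selby on the axis — preferences dip and rise again. Not single-peaked.
Bloc 7: ranking walks positions 4-5-1-6-2-3; Lomond is ranked above Norbury even though Norbury lies between Lomond and the peak Marwick on the axis — preferences dip and rise again. Not single-peaked.
Bloc 1 violates single-peakedness, so the profile is not single-peaked on this axis.

no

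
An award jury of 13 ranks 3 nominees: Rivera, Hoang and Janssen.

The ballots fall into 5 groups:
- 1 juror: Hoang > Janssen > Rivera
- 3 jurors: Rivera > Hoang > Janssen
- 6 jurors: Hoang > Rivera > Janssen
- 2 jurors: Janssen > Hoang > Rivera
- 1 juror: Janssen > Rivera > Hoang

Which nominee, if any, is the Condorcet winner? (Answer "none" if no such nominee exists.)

Pairwise majorities:
Rivera vs Hoang: Rivera is ranked higher on 3+1 = 4 ballots, Hoang on 9. Hoang wins 9–4.
Rivera vs Janssen: 9 to 4, Rivera.
Hoang vs Janssen: 10 to 3, Hoang.
Hoang beats each of Rivera, Janssen — Hoang is the Condorcet winner.

Hoang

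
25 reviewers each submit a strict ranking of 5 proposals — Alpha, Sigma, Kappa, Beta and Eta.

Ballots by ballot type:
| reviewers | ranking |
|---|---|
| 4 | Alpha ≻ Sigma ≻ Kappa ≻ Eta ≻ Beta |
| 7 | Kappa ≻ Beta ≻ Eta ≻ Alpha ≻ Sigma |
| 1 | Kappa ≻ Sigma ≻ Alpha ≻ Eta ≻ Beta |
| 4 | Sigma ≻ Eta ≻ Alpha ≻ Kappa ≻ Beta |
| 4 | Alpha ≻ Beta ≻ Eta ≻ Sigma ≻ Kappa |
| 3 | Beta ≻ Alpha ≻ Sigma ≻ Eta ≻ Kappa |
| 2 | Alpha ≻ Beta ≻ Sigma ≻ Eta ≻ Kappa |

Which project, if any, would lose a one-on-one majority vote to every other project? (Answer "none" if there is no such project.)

none

Head-to-head results (25 reviewers):
Alpha vs Sigma: Alpha wins 20–5.
Alpha vs Kappa: Alpha preferred on 4+4+4+3+2 = 17 ballots; Alpha wins 17–8.
Alpha vs Beta: Alpha preferred on 4+1+4+4+2 = 15 ballots; Alpha wins 15–10.
Alpha vs Eta: 14 to 11, Alpha.
Sigma–Kappa: Sigma 17–8.
Sigma vs Beta: 4+1+4 = 9 for Sigma, 16 for Beta — Beta by 16–9.
Sigma vs Eta: Sigma wins 14–11.
Kappa–Beta: Kappa 16–9.
Kappa vs Eta: Eta wins 13–12.
Beta vs Eta: 16 to 9, Beta.
No project is winless: Alpha beats Sigma; Sigma beats Kappa; Kappa beats Beta; Beta beats Sigma; Eta beats Kappa. There is no Condorcet loser.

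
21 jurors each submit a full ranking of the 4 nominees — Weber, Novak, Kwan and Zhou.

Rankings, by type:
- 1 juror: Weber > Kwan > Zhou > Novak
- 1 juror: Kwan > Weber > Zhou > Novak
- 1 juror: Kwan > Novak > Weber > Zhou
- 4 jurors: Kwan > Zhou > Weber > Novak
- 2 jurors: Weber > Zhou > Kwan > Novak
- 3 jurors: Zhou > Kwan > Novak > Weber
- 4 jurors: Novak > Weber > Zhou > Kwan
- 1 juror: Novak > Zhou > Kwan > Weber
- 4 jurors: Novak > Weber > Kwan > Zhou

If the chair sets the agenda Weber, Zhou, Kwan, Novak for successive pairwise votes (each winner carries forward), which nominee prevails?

Novak

Round 1: Weber vs Zhou — 13–8, Weber advances.
Round 2: Weber vs Kwan — 11–10, Weber advances.
Round 3: Weber vs Novak — 8–13, Novak advances.
Novak survives the agenda.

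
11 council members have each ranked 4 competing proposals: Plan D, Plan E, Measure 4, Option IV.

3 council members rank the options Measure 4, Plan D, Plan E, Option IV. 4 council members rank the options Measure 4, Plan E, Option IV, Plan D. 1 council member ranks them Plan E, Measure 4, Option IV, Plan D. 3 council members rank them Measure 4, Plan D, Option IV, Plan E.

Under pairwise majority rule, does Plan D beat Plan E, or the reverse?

Plan D

Ballots ranking Plan D above Plan E: 3 + 3 = 6.
Ballots ranking Plan E above Plan D: 11 − 6 = 5.
Plan D wins the head-to-head 6–5.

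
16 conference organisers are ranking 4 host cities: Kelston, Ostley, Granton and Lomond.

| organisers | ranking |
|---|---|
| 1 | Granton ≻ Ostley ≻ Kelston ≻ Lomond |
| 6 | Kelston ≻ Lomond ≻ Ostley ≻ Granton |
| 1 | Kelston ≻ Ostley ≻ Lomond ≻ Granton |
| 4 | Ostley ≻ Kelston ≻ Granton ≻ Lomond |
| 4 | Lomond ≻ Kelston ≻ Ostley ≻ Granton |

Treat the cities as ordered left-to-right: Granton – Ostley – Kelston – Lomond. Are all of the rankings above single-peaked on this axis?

yes

Axis positions: Granton=1, Ostley=2, Kelston=3, Lomond=4.
Cluster 1 (peak Granton at position 1): ranking walks positions 1-2-3-4, expanding outward from the peak — single-peaked.
Cluster 2 (peak Kelston at position 3): ranking walks positions 3-4-2-1, expanding outward from the peak — single-peaked.
Cluster 3 (peak Kelston at position 3): ranking walks positions 3-2-4-1, expanding outward from the peak — single-peaked.
Cluster 4 (peak Ostley at position 2): ranking walks positions 2-3-1-4, expanding outward from the peak — single-peaked.
Cluster 5 (peak Lomond at position 4): ranking walks positions 4-3-2-1, expanding outward from the peak — single-peaked.
Every ranking is single-peaked on this axis.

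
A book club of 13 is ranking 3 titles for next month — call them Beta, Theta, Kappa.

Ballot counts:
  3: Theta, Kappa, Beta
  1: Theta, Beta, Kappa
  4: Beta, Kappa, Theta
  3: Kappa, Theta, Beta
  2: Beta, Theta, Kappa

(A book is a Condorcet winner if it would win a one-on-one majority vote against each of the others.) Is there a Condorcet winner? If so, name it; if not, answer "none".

none

Check each pair by majority over 13 ballots:
Beta vs Theta: Beta is ranked higher on 4+2 = 6 ballots, Theta on 7. Theta wins 7–6.
Beta vs Kappa: 7 to 6, Beta.
Theta vs Kappa: 6 to 7, Kappa.
No book is unbeaten: Beta loses to Theta; Theta loses to Kappa; Kappa loses to Beta. In particular Beta → Kappa → Theta → Beta is a majority cycle — no Condorcet winner exists.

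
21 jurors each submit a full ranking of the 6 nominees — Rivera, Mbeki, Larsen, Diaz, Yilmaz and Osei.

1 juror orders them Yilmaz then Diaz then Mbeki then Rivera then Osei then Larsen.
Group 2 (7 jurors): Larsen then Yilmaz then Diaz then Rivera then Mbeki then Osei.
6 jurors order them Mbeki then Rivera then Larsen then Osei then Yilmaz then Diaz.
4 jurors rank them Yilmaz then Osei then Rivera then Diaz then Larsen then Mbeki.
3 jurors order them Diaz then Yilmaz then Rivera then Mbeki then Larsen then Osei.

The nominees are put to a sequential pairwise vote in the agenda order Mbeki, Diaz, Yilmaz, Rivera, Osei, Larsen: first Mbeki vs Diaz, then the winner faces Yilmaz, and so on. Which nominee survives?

Larsen

Round 1: Mbeki vs Diaz — 6–15, Diaz advances.
Round 2: Diaz vs Yilmaz — 3–18, Yilmaz advances.
Round 3: Yilmaz vs Rivera — 15–6, Yilmaz advances.
Round 4: Yilmaz vs Osei — 15–6, Yilmaz advances.
Round 5: Yilmaz vs Larsen — 8–13, Larsen advances.
The agenda winner is Larsen.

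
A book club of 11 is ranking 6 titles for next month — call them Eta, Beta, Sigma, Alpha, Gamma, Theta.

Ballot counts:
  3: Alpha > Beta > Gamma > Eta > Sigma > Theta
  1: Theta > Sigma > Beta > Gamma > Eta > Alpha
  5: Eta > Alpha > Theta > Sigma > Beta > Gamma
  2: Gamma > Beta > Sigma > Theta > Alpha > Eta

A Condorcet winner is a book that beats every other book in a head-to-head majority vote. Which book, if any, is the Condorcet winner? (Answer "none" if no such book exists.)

Check each pair by majority over 11 ballots:
Eta–Beta: Beta 6–5.
Eta–Sigma: Eta 8–3.
Eta vs Alpha: Eta wins 6–5.
Eta–Gamma: Gamma 6–5.
Eta vs Theta: Eta, 8–3.
Beta vs Sigma: Sigma, 6–5.
Beta vs Alpha: Alpha wins 8–3.
Beta vs Gamma: Beta, 9–2.
Beta–Theta: Theta 6–5.
Sigma vs Alpha: Alpha, 8–3.
Sigma–Gamma: Sigma 6–5.
Sigma vs Theta: Theta wins 6–5.
Alpha vs Gamma: Alpha wins 8–3.
Alpha vs Theta: Alpha, 8–3.
Gamma vs Theta: Theta wins 6–5.
Every book loses at least once (Eta loses to Beta; Beta loses to Sigma; Sigma loses to Eta; Alpha loses to Eta; Gamma loses to Beta; Theta loses to Eta). The majority relation contains the cycle Eta → Sigma → Beta → Eta, so there is no Condorcet winner.

none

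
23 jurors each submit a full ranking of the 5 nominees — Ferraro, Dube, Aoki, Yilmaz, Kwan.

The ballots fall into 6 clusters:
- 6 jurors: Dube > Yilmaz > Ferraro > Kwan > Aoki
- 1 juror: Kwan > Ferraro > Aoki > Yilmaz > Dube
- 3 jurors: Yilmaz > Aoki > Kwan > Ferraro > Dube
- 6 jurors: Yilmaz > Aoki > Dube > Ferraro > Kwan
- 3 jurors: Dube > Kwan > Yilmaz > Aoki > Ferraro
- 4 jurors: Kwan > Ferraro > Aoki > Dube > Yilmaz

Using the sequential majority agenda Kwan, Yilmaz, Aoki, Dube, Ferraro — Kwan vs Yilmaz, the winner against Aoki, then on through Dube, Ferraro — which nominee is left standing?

Dube

Round 1: Kwan vs Yilmaz — 8–15, Yilmaz advances.
Round 2: Yilmaz vs Aoki — 18–5, Yilmaz advances.
Round 3: Yilmaz vs Dube — 10–13, Dube advances.
Round 4: Dube vs Ferraro — 15–8, Dube advances.
Dube survives the agenda.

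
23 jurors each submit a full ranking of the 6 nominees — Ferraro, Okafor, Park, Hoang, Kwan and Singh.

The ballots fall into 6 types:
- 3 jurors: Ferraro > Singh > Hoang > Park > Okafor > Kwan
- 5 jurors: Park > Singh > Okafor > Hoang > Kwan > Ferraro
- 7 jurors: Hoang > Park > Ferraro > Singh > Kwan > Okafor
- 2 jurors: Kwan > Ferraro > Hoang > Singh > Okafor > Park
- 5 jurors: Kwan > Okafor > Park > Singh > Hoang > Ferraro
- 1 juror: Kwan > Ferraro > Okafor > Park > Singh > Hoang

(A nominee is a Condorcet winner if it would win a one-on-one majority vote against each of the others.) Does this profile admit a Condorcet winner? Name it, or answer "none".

Check each pair by majority over 23 ballots:
Ferraro vs Okafor: Ferraro preferred on 3+7+2+1 = 13 ballots; Ferraro wins 13–10.
Ferraro vs Park: 6 to 17, Park.
Ferraro vs Hoang: Ferraro preferred on 3+2+1 = 6 ballots; Hoang wins 17–6.
Ferraro vs Kwan: 3+7 = 10 for Ferraro, 13 for Kwan — Kwan by 13–10.
Ferraro vs Singh: 3+7+2+1 = 13 for Ferraro, 10 for Singh — Ferraro by 13–10.
Okafor vs Park: Okafor is ranked higher on 2+5+1 = 8 ballots, Park on 15. Park wins 15–8.
Okafor vs Hoang: 11 to 12, Hoang.
Okafor vs Kwan: Okafor preferred on 3+5 = 8 ballots; Kwan wins 15–8.
Okafor vs Singh: 6 to 17, Singh.
Park vs Hoang: 11 to 12, Hoang.
Park vs Kwan: Park is ranked higher on 3+5+7 = 15 ballots, Kwan on 8. Park wins 15–8.
Park vs Singh: 5+7+5+1 = 18 for Park, 5 for Singh — Park by 18–5.
Hoang vs Kwan: 3+5+7 = 15 for Hoang, 8 for Kwan — Hoang by 15–8.
Hoang vs Singh: 9 to 14, Singh.
Kwan vs Singh: 2+5+1 = 8 for Kwan, 15 for Singh — Singh by 15–8.
Each nominee drops at least one matchup (Ferraro loses to Park; Okafor loses to Ferraro; Park loses to Hoang; Hoang loses to Singh; Kwan loses to Park; Singh loses to Ferraro); the cycle Ferraro → Singh → Hoang → Ferraro rules out a Condorcet winner.

none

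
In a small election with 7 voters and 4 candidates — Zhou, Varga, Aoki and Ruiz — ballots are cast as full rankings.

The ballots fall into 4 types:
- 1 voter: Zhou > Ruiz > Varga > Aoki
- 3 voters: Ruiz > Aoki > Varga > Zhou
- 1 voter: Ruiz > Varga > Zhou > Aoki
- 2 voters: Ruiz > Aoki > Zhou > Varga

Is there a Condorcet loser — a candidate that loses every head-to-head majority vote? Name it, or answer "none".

Zhou

Pairwise majorities:
Zhou vs Varga: 3 to 4, Varga.
Zhou vs Aoki: Aoki, 5–2.
Zhou–Ruiz: Ruiz 6–1.
Varga–Aoki: Aoki 5–2.
Varga vs Ruiz: Ruiz, 7–0.
Aoki vs Ruiz: Aoki is ranked higher on 0 ballots, Ruiz on 7. Ruiz wins 7–0.
Only Zhou has no wins; Zhou is the Condorcet loser.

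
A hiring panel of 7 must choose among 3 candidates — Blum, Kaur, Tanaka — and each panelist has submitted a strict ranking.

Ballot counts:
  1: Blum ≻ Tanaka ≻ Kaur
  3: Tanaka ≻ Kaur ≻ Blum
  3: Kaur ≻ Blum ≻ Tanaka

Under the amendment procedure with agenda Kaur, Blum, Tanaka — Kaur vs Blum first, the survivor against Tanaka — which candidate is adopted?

Tanaka

Round 1: Kaur vs Blum — 6–1, Kaur advances.
Round 2: Kaur vs Tanaka — 3–4, Tanaka advances.
Tanaka survives the agenda.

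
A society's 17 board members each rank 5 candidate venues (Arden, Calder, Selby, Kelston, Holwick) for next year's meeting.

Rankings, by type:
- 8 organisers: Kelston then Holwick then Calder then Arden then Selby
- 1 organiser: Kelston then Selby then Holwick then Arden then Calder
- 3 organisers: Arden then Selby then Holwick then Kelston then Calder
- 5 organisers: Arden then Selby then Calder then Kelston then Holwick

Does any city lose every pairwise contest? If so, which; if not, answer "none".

Calder

Pairwise majorities:
Arden vs Calder: 9 to 8, Arden.
Arden vs Selby: 8+3+5 = 16 for Arden, 1 for Selby — Arden by 16–1.
Arden vs Kelston: Kelston wins 9–8.
Arden vs Holwick: Arden is ranked higher on 3+5 = 8 ballots, Holwick on 9. Holwick wins 9–8.
Calder vs Selby: 8 to 9, Selby.
Calder vs Kelston: Kelston, 12–5.
Calder–Holwick: Holwick 12–5.
Selby vs Kelston: Kelston wins 9–8.
Selby vs Holwick: Selby is ranked higher on 1+3+5 = 9 ballots, Holwick on 8. Selby wins 9–8.
Kelston vs Holwick: Kelston, 14–3.
Calder is beaten in every head-to-head and is the Condorcet loser.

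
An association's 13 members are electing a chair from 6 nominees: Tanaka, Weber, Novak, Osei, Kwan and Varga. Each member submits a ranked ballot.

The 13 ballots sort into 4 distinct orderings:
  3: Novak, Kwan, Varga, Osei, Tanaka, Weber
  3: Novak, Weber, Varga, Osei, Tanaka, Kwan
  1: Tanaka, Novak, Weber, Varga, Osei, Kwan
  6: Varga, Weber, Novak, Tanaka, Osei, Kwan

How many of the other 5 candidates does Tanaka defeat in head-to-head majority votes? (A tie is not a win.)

2

Tanaka against each rival (13 voters):
Tanaka vs Weber: 3+1 = 4 for Tanaka, 9 for Weber — Weber by 9–4.
Tanaka vs Novak: Tanaka is ranked higher on 1 ballot, Novak on 12. Novak wins 12–1.
Tanaka vs Osei: 1+6 = 7 for Tanaka, 6 for Osei — Tanaka by 7–6.
Tanaka vs Kwan: Tanaka wins 10–3.
Tanaka vs Varga: Varga, 12–1.
Tanaka beats Osei, Kwan; loses to Weber, Novak, Varga — 2 pairwise wins.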